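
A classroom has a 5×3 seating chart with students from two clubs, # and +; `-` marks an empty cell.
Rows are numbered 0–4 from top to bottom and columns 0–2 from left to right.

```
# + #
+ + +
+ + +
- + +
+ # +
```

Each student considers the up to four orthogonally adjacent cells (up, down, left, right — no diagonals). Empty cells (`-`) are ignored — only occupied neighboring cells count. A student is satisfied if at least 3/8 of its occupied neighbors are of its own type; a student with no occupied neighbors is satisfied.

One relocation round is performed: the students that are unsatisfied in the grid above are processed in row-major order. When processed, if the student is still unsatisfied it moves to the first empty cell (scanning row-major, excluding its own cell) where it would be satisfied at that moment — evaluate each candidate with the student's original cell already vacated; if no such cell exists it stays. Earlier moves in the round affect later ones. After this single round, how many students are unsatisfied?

Initially unsatisfied (in order): (0,0), (0,1), (0,2), (4,0), (4,1).
  (0,0): no empty cell satisfies it; stays.
  (0,1) → (3,0).
  (0,2) → (0,1).
  (4,0): now satisfied by earlier moves; stays.
  (4,1) → (0,2).
Resulting grid:
# # #
+ + +
+ + +
+ + +
+ - +
All satisfied now.

0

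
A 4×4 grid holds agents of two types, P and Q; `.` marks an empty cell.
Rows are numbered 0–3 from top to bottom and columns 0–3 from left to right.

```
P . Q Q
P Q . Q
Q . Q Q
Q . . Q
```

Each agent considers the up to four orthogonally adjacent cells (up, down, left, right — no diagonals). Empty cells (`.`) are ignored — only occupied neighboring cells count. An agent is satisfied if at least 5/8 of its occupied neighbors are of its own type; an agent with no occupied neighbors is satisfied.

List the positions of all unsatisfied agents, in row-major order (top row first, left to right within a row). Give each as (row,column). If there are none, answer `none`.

(1,0), (1,1), (2,0)

(0,0)P 1/1 satisfied
(0,2)Q 1/1 satisfied
(0,3)Q 2/2 satisfied
(1,0)P 1/3 not
(1,1)Q 0/1 not
(1,3)Q 2/2 satisfied
(2,0)Q 1/2 not
(2,2)Q 1/1 satisfied
(2,3)Q 3/3 satisfied
(3,0)Q 1/1 satisfied
(3,3)Q 1/1 satisfied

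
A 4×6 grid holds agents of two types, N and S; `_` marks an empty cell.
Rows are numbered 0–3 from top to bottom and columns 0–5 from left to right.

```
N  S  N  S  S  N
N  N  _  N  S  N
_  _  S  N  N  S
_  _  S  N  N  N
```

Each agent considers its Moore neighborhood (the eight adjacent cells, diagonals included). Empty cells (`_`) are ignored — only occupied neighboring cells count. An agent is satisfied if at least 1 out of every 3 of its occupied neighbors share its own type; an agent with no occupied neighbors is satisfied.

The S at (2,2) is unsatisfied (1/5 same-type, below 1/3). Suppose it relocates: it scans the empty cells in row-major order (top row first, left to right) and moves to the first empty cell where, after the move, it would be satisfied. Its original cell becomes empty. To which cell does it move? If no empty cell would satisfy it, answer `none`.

(1,2)

Vacating (2,2). Empty cells in order:
  (1,2): 2/6 same-type → satisfied — stop here.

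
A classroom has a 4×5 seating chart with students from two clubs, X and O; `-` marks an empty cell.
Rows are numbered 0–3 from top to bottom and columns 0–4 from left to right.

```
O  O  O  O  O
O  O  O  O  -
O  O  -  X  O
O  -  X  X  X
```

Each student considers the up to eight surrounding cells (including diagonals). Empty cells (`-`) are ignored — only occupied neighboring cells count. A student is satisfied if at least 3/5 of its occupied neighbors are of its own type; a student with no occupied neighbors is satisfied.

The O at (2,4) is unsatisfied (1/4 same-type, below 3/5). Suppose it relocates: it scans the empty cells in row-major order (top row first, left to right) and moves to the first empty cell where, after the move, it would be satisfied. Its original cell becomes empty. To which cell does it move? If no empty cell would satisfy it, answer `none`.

(1,4)

Vacating (2,4). Empty cells in order:
  (1,4): 3/4 same-type → satisfied — stop here.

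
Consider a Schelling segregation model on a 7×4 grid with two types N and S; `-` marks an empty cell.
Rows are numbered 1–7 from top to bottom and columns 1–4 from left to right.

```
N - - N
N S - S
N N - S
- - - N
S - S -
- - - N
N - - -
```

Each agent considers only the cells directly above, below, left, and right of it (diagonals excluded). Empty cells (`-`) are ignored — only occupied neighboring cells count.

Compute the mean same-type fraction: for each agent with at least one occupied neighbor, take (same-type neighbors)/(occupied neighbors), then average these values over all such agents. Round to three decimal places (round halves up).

0.463

Row 1: (1,1)N 1/1 · (1,4)N 0/1
Row 2: (2,1)N 2/3 · (2,2)S 0/2 · (2,4)S 1/2
Row 3: (3,1)N 2/2 · (3,2)N 1/2 · (3,4)S 1/2
Row 4: (4,4)N 0/1
Row 5: (5,1)S — no occupied neighbors · (5,3)S — no occupied neighbors
Row 6: (6,4)N — no occupied neighbors
Row 7: (7,1)N — no occupied neighbors
Sum over 9 agents: 1/1 + 0/1 + 2/3 + 0/2 + 1/2 + 2/2 + 1/2 + 1/2 + 0/1 = 25/6; mean = 25/6 ÷ 9 = 25/54 = 0.462962… → 0.463.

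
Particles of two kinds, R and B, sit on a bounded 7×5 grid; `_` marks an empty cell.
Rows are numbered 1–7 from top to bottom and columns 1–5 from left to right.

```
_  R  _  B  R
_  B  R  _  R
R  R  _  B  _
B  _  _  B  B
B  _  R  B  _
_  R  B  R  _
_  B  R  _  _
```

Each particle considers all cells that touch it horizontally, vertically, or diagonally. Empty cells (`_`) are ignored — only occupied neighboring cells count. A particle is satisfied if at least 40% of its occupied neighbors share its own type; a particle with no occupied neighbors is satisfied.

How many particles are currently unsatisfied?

7

(1,2)R 1/2 satisfied
(1,4)B 0/3 not
(1,5)R 1/2 satisfied
(2,2)B 0/4 not
(2,3)R 2/5 satisfied
(2,5)R 1/3 not
(3,1)R 1/3 not
(3,2)R 2/4 satisfied
(3,4)B 2/4 satisfied
(4,1)B 1/3 not
(4,4)B 3/4 satisfied
(4,5)B 3/3 satisfied
(5,1)B 1/2 satisfied
(5,3)R 2/5 satisfied
(5,4)B 3/5 satisfied
(6,2)R 2/5 satisfied
(6,3)B 2/6 not
(6,4)R 2/4 satisfied
(7,2)B 1/3 not
(7,3)R 2/4 satisfied
Unsatisfied: (1,4), (2,2), (2,5), (3,1), (4,1), (6,3), (7,2) — 7 in total.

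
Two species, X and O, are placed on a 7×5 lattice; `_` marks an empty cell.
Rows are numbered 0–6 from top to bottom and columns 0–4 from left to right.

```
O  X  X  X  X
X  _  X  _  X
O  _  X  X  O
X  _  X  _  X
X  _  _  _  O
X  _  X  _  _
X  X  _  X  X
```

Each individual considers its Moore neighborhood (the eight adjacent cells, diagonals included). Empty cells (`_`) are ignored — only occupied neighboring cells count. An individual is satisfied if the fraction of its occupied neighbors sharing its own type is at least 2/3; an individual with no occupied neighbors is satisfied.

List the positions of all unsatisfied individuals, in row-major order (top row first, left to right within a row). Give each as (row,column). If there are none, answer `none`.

(0,0)O 0/2 not
(0,1)X 3/4 satisfied
(0,2)X 3/3 satisfied
(0,3)X 4/4 satisfied
(0,4)X 2/2 satisfied
(1,0)X 1/3 not
(1,2)X 5/5 satisfied
(1,4)X 3/4 satisfied
(2,0)O 0/2 not
(2,2)X 3/3 satisfied
(2,3)X 5/6 satisfied
(2,4)O 0/3 not
(3,0)X 1/2 not
(3,2)X 2/2 satisfied
(3,4)X 1/3 not
(4,0)X 2/2 satisfied
(4,4)O 0/1 not
(5,0)X 3/3 satisfied
(5,2)X 2/2 satisfied
(6,0)X 2/2 satisfied
(6,1)X 3/3 satisfied
(6,3)X 2/2 satisfied
(6,4)X 1/1 satisfied

(0,0), (1,0), (2,0), (2,4), (3,0), (3,4), (4,4)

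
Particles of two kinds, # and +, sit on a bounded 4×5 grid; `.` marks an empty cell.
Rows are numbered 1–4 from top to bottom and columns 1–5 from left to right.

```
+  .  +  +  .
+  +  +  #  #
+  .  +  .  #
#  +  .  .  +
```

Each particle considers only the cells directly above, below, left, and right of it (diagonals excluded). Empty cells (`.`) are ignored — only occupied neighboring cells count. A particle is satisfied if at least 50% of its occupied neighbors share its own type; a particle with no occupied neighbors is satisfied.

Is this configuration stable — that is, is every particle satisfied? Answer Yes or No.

Row 1: (1,1)+ 1/1 ok · (1,3)+ 2/2 ok · (1,4)+ 1/2 ok
Row 2: (2,1)+ 3/3 ok · (2,2)+ 2/2 ok · (2,3)+ 3/4 ok · (2,4)# 1/3 unhappy · (2,5)# 2/2 ok
Row 3: (3,1)+ 1/2 ok · (3,3)+ 1/1 ok · (3,5)# 1/2 ok
Row 4: (4,1)# 0/2 unhappy · (4,2)+ 0/1 unhappy · (4,5)+ 0/1 unhappy
For instance (2,4) has only 1/3 same-type neighbors, below 1/2.

No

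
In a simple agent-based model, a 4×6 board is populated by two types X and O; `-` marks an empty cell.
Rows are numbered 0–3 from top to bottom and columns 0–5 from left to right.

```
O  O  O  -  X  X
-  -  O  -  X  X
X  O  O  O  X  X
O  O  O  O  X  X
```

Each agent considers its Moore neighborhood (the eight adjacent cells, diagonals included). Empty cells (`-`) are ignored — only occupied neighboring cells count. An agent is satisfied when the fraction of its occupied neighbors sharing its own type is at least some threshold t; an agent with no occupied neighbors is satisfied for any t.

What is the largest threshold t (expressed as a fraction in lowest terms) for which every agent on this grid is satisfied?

(0,0)O 1/1
(0,1)O 3/3
(0,2)O 2/2
(0,4)X 3/3
(0,5)X 3/3
(1,2)O 5/5
(1,4)X 5/6
(1,5)X 5/5
(2,0)X 0/3
(2,1)O 5/6
(2,2)O 6/6
(2,3)O 4/7
(2,4)X 5/7
(2,5)X 5/5
(3,0)O 2/3
(3,1)O 4/5
(3,2)O 5/5
(3,3)O 3/5
(3,4)X 3/5
(3,5)X 3/3
The smallest same-type fraction is 0/3 at (2,0), which reduces to 0/1. Any threshold above that leaves this agent unsatisfied.

0/1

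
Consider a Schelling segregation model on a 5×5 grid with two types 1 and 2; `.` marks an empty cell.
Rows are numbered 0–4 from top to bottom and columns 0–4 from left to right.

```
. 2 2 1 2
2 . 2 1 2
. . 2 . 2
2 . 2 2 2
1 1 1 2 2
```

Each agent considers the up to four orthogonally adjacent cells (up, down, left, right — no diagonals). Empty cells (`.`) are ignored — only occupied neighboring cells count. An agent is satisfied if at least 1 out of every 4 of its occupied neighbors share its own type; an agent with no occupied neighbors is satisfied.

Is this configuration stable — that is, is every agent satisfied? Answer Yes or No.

(0,1)2 1/1 satisfied
(0,2)2 2/3 satisfied
(0,3)1 1/3 satisfied
(0,4)2 1/2 satisfied
(1,0)2 0/0 satisfied
(1,2)2 2/3 satisfied
(1,3)1 1/3 satisfied
(1,4)2 2/3 satisfied
(2,2)2 2/2 satisfied
(2,4)2 2/2 satisfied
(3,0)2 0/1 not
(3,2)2 2/3 satisfied
(3,3)2 3/3 satisfied
(3,4)2 3/3 satisfied
(4,0)1 1/2 satisfied
(4,1)1 2/2 satisfied
(4,2)1 1/3 satisfied
(4,3)2 2/3 satisfied
(4,4)2 2/2 satisfied
For instance (3,0) has only 0/1 same-type neighbors, below 1/4.

No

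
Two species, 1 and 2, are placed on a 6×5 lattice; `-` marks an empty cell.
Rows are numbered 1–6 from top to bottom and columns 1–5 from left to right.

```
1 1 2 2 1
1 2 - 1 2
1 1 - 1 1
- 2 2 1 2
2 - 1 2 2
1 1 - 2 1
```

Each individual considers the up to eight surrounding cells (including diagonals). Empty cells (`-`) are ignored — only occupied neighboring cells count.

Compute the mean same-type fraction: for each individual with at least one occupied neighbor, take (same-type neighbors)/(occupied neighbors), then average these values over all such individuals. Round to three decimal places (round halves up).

0.449

Row 1: (1,1)1 2/3 · (1,2)1 2/4 · (1,3)2 2/4 · (1,4)2 2/4 · (1,5)1 1/3
Row 2: (2,1)1 4/5 · (2,2)2 1/6 · (2,4)1 3/6 · (2,5)2 1/5
Row 3: (3,1)1 2/4 · (3,2)1 2/5 · (3,4)1 3/6 · (3,5)1 3/5
Row 4: (4,2)2 2/5 · (4,3)2 2/6 · (4,4)1 3/7 · (4,5)2 2/5
Row 5: (5,1)2 1/3 · (5,3)1 2/6 · (5,4)2 4/7 · (5,5)2 3/5
Row 6: (6,1)1 1/2 · (6,2)1 2/3 · (6,4)2 2/4 · (6,5)1 0/3
Sum over 25 individuals: 2/3 + 2/4 + 2/4 + 2/4 + 1/3 + 4/5 + 1/6 + 3/6 + 1/5 + 2/4 + 2/5 + 3/6 + 3/5 + 2/5 + 2/6 + 3/7 + 2/5 + 1/3 + 2/6 + 4/7 + 3/5 + 1/2 + 2/3 + 2/4 + 0/3 = 337/30; mean = 337/30 ÷ 25 = 337/750 = 0.449333… → 0.449.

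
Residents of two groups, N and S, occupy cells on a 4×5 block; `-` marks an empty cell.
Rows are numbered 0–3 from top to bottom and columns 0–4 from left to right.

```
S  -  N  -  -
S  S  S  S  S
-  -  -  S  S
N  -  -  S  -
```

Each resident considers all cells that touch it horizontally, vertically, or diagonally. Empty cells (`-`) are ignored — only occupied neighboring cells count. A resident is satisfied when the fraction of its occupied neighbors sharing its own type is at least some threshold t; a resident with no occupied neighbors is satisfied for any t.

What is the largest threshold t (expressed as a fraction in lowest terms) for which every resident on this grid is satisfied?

Row 0: (0,0)S 2/2 · (0,2)N 0/3
Row 1: (1,0)S 2/2 · (1,1)S 3/4 · (1,2)S 3/4 · (1,3)S 4/5 · (1,4)S 3/3
Row 2: (2,3)S 5/5 · (2,4)S 4/4
Row 3: (3,0)N — no occupied neighbors · (3,3)S 2/2
The smallest same-type fraction is 0/3 at (0,2), which reduces to 0/1. Any threshold above that leaves this resident unsatisfied.

0/1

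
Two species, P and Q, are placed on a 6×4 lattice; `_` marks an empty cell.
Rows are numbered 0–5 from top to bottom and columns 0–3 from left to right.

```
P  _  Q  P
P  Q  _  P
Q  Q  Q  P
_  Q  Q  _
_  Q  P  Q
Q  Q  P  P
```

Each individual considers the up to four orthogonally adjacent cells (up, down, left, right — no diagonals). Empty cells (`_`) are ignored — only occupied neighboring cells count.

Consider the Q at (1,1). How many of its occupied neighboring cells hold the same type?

1

Occupied neighbors of (1,1): (2,1)=Q, (1,0)=P.
Same type (Q): 1 of 2.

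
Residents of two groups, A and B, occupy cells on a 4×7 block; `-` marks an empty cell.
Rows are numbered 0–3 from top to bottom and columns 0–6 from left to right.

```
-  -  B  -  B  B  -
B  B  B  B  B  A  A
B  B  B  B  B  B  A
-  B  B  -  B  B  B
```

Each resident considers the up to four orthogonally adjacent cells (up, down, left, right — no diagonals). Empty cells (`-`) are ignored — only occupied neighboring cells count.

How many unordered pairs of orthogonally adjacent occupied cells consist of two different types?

5

Scan each occupied cell's neighbors to the right and below so each pair is counted once.
From row 0: 1 unlike of 4 pairs (running 1/4).
From row 1: 2 unlike of 13 pairs (running 3/17).
From row 2: 2 unlike of 11 pairs (running 5/28).
From row 3: 0 unlike of 3 pairs (running 5/31).
Total adjacent occupied pairs: 31; unlike-type pairs: 5.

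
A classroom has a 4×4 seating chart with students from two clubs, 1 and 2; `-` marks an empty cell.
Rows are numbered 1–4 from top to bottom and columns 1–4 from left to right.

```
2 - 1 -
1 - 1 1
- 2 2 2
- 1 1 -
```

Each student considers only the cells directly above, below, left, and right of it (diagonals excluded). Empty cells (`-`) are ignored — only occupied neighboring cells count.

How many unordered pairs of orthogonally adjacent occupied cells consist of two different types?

Scan each occupied cell's neighbors to the right and below so each pair is counted once.
Row 1: 2(1,1)–1(2,1)≠ 1(1,3)–1(2,3)=  → 1/2 unlike.
Row 2: 1(2,3)–1(2,4)= 1(2,3)–2(3,3)≠ 1(2,4)–2(3,4)≠  → 2/3 unlike.
Row 3: 2(3,2)–2(3,3)= 2(3,2)–1(4,2)≠ 2(3,3)–2(3,4)= 2(3,3)–1(4,3)≠  → 2/4 unlike.
Row 4: 1(4,2)–1(4,3)=  → 0/1 unlike.
Total adjacent occupied pairs: 10; unlike-type pairs: 5.

5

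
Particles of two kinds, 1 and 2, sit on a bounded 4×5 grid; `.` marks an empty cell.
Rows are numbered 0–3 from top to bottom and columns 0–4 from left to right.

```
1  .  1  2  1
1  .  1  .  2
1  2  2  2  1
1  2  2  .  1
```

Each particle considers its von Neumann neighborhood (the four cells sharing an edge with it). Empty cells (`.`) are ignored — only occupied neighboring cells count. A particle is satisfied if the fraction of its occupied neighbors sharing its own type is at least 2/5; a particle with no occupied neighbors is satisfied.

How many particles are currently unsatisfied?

(0,0)1 1/1 satisfied
(0,2)1 1/2 satisfied
(0,3)2 0/2 not
(0,4)1 0/2 not
(1,0)1 2/2 satisfied
(1,2)1 1/2 satisfied
(1,4)2 0/2 not
(2,0)1 2/3 satisfied
(2,1)2 2/3 satisfied
(2,2)2 3/4 satisfied
(2,3)2 1/2 satisfied
(2,4)1 1/3 not
(3,0)1 1/2 satisfied
(3,1)2 2/3 satisfied
(3,2)2 2/2 satisfied
(3,4)1 1/1 satisfied
Unsatisfied: (0,3), (0,4), (1,4), (2,4) — 4 in total.

4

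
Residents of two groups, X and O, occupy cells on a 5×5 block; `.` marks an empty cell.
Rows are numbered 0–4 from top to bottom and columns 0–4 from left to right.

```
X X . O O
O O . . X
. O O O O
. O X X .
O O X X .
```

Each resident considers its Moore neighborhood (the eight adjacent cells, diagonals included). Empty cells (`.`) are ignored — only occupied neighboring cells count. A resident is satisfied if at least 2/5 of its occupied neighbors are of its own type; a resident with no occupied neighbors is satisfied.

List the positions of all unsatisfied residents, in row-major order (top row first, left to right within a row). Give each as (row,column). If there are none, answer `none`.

Row 0: (0,0)X 1/3 unhappy · (0,1)X 1/3 unhappy · (0,3)O 1/2 ok · (0,4)O 1/2 ok
Row 1: (1,0)O 2/4 ok · (1,1)O 3/5 ok · (1,4)X 0/4 unhappy
Row 2: (2,1)O 4/5 ok · (2,2)O 4/6 ok · (2,3)O 2/5 ok · (2,4)O 1/3 unhappy
Row 3: (3,1)O 4/6 ok · (3,2)X 3/8 unhappy · (3,3)X 3/6 ok
Row 4: (4,0)O 2/2 ok · (4,1)O 2/4 ok · (4,2)X 3/5 ok · (4,3)X 3/3 ok

(0,0), (0,1), (1,4), (2,4), (3,2)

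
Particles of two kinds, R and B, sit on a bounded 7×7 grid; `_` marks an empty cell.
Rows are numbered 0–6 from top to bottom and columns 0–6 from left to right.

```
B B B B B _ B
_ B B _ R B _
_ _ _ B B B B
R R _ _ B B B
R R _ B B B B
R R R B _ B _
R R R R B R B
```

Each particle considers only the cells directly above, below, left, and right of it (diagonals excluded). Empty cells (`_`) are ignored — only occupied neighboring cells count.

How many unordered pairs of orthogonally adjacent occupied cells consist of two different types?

9

Scan each occupied cell's neighbors to the right and below so each pair is counted once.
Row 0: B(0,0)–B(0,1)= B(0,1)–B(0,2)= B(0,1)–B(1,1)= B(0,2)–B(0,3)= B(0,2)–B(1,2)= B(0,3)–B(0,4)= B(0,4)–R(1,4)≠  → 1/7 unlike.
Row 1: B(1,1)–B(1,2)= R(1,4)–B(1,5)≠ R(1,4)–B(2,4)≠ B(1,5)–B(2,5)=  → 2/4 unlike.
Row 2: B(2,3)–B(2,4)= B(2,4)–B(2,5)= B(2,4)–B(3,4)= B(2,5)–B(2,6)= B(2,5)–B(3,5)= B(2,6)–B(3,6)=  → 0/6 unlike.
Row 3: R(3,0)–R(3,1)= R(3,0)–R(4,0)= R(3,1)–R(4,1)= B(3,4)–B(3,5)= B(3,4)–B(4,4)= B(3,5)–B(3,6)= B(3,5)–B(4,5)= B(3,6)–B(4,6)=  → 0/8 unlike.
Row 4: R(4,0)–R(4,1)= R(4,0)–R(5,0)= R(4,1)–R(5,1)= B(4,3)–B(4,4)= B(4,3)–B(5,3)= B(4,4)–B(4,5)= B(4,5)–B(4,6)= B(4,5)–B(5,5)=  → 0/8 unlike.
Row 5: R(5,0)–R(5,1)= R(5,0)–R(6,0)= R(5,1)–R(5,2)= R(5,1)–R(6,1)= R(5,2)–B(5,3)≠ R(5,2)–R(6,2)= B(5,3)–R(6,3)≠ B(5,5)–R(6,5)≠  → 3/8 unlike.
Row 6: R(6,0)–R(6,1)= R(6,1)–R(6,2)= R(6,2)–R(6,3)= R(6,3)–B(6,4)≠ B(6,4)–R(6,5)≠ R(6,5)–B(6,6)≠  → 3/6 unlike.
Total adjacent occupied pairs: 47; unlike-type pairs: 9.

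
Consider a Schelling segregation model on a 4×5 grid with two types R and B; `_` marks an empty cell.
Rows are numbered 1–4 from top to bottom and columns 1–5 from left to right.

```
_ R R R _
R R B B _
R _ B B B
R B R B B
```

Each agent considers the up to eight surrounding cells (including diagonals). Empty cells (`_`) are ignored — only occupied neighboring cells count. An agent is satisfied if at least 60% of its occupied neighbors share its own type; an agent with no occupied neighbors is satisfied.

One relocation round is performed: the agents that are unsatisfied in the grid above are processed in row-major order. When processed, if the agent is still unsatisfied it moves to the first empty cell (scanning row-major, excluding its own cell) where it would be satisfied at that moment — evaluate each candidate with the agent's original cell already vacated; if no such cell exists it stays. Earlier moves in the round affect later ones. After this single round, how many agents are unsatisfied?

Initially unsatisfied (in order): (1,4), (2,3), (4,1), (4,2), (4,3).
  (1,4) → (1,1).
  (2,3) → (1,5).
  (4,1) → (3,2).
  (4,2) → (1,4).
  (4,3) → (4,1).
Resulting grid:
R R R B B
R R _ B _
R R B B B
R _ _ B B
Unsatisfied now: (1,3).

1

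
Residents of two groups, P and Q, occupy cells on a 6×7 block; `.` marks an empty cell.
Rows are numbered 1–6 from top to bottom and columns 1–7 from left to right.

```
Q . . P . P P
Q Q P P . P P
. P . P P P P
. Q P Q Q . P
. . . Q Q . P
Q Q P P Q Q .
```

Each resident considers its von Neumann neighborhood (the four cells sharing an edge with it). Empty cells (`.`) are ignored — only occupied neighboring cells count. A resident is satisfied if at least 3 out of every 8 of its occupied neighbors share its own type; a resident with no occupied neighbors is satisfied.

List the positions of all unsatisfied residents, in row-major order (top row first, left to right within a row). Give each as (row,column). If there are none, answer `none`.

(2,2), (3,2), (4,2), (4,3), (6,4)

Row 1: (1,1)Q 1/1 ✓ · (1,4)P 1/1 ✓ · (1,6)P 2/2 ✓ · (1,7)P 2/2 ✓
Row 2: (2,1)Q 2/2 ✓ · (2,2)Q 1/3 ✗ · (2,3)P 1/2 ✓ · (2,4)P 3/3 ✓ · (2,6)P 3/3 ✓ · (2,7)P 3/3 ✓
Row 3: (3,2)P 0/2 ✗ · (3,4)P 2/3 ✓ · (3,5)P 2/3 ✓ · (3,6)P 3/3 ✓ · (3,7)P 3/3 ✓
Row 4: (4,2)Q 0/2 ✗ · (4,3)P 0/2 ✗ · (4,4)Q 2/4 ✓ · (4,5)Q 2/3 ✓ · (4,7)P 2/2 ✓
Row 5: (5,4)Q 2/3 ✓ · (5,5)Q 3/3 ✓ · (5,7)P 1/1 ✓
Row 6: (6,1)Q 1/1 ✓ · (6,2)Q 1/2 ✓ · (6,3)P 1/2 ✓ · (6,4)P 1/3 ✗ · (6,5)Q 2/3 ✓ · (6,6)Q 1/1 ✓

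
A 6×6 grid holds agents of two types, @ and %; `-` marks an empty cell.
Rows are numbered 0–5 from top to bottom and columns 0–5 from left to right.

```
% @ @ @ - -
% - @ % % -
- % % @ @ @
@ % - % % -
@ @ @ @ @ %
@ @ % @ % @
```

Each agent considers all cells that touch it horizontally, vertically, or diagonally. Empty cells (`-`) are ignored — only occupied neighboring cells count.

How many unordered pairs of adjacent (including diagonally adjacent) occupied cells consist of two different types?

40

Scan each occupied cell's neighbors to the right and below (and the two forward diagonals) so each pair is counted once.
From row 0: 5 unlike of 11 pairs (running 5/11).
From row 1: 8 unlike of 12 pairs (running 13/23).
From row 2: 7 unlike of 13 pairs (running 20/36).
From row 3: 9 unlike of 13 pairs (running 29/49).
From row 4: 7 unlike of 21 pairs (running 36/70).
From row 5: 4 unlike of 5 pairs (running 40/75).
Total adjacent occupied pairs: 75; unlike-type pairs: 40.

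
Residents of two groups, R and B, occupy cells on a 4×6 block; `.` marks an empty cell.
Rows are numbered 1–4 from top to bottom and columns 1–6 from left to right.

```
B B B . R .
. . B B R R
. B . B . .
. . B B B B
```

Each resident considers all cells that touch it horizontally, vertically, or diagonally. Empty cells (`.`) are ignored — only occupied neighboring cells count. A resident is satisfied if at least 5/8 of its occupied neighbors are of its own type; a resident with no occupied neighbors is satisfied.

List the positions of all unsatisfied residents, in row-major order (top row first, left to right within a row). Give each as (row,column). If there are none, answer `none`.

(2,4), (2,5)

(1,1)B 1/1 ✓
(1,2)B 3/3 ✓
(1,3)B 3/3 ✓
(1,5)R 2/3 ✓
(2,3)B 5/5 ✓
(2,4)B 3/5 ✗
(2,5)R 2/4 ✗
(2,6)R 2/2 ✓
(3,2)B 2/2 ✓
(3,4)B 5/6 ✓
(4,3)B 3/3 ✓
(4,4)B 3/3 ✓
(4,5)B 3/3 ✓
(4,6)B 1/1 ✓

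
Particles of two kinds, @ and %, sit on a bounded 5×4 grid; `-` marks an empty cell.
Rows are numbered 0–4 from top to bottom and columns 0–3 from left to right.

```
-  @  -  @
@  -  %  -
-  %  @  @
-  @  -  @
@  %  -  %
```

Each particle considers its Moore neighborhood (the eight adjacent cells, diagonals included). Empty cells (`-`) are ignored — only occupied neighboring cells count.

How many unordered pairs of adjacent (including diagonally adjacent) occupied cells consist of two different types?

10

Scan each occupied cell's neighbors to the right and below (and the two forward diagonals) so each pair is counted once.
From row 0: 2 unlike of 3 pairs (running 2/3).
From row 1: 3 unlike of 4 pairs (running 5/7).
From row 2: 2 unlike of 6 pairs (running 7/13).
From row 3: 2 unlike of 3 pairs (running 9/16).
From row 4: 1 unlike of 1 pairs (running 10/17).
Total adjacent occupied pairs: 17; unlike-type pairs: 10.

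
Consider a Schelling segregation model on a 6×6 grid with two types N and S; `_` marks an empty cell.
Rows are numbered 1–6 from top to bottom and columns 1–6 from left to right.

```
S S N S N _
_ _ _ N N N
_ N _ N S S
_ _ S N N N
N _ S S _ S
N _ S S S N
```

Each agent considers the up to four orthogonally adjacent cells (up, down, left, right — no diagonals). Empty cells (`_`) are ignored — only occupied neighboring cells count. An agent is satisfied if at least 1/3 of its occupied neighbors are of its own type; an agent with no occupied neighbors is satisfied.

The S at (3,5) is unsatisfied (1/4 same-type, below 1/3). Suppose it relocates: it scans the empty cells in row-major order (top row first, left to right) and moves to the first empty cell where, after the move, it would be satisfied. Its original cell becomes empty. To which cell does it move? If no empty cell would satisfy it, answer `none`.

(2,1)

Vacating (3,5). Empty cells in order:
  (1,6): 0/2 same-type → still unsatisfied.
  (2,1): 1/1 same-type → satisfied — stop here.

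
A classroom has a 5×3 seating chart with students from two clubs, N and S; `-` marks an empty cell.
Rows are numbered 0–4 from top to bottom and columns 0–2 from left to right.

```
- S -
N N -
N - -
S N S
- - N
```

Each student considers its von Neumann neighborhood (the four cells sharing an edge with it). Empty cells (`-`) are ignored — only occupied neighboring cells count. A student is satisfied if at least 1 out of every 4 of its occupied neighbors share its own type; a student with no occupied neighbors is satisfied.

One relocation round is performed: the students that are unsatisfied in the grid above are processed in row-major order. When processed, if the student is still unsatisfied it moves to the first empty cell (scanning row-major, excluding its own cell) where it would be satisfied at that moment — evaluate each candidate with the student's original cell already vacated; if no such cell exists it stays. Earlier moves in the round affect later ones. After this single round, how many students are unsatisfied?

Initially unsatisfied (in order): (0,1), (3,0), (3,1), (3,2), (4,2).
  (0,1) → (0,2).
  (3,0) → (0,1).
  (3,1) → (0,0).
  (3,2) → (1,2).
  (4,2): now satisfied by earlier moves; stays.
Resulting grid:
N S S
N N S
N - -
- - -
- - N
All satisfied now.

0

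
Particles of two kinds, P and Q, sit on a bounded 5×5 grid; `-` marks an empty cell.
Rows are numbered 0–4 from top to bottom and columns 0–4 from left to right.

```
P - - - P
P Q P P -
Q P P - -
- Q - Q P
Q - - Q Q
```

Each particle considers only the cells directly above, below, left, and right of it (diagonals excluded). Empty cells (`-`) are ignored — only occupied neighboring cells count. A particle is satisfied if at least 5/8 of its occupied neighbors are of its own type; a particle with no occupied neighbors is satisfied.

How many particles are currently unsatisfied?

8

(0,0)P 1/1 ok
(0,4)P 0/0 ok
(1,0)P 1/3 unhappy
(1,1)Q 0/3 unhappy
(1,2)P 2/3 ok
(1,3)P 1/1 ok
(2,0)Q 0/2 unhappy
(2,1)P 1/4 unhappy
(2,2)P 2/2 ok
(3,1)Q 0/1 unhappy
(3,3)Q 1/2 unhappy
(3,4)P 0/2 unhappy
(4,0)Q 0/0 ok
(4,3)Q 2/2 ok
(4,4)Q 1/2 unhappy
Unsatisfied: (1,0), (1,1), (2,0), (2,1), (3,1), (3,3), (3,4), (4,4) — 8 in total.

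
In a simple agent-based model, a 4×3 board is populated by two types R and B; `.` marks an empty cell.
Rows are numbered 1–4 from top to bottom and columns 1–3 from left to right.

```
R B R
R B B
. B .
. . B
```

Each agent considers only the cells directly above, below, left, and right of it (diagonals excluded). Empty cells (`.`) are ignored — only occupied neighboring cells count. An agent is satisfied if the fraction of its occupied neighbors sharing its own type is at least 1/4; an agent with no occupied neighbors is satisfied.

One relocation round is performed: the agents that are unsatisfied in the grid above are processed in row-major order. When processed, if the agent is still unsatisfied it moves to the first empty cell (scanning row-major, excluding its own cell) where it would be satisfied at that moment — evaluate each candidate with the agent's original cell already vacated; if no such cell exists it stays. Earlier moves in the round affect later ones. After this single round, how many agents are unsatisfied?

0

Initially unsatisfied (in order): (1,3).
  (1,3) → (3,1).
Resulting grid:
R B .
R B B
R B .
. . B
All satisfied now.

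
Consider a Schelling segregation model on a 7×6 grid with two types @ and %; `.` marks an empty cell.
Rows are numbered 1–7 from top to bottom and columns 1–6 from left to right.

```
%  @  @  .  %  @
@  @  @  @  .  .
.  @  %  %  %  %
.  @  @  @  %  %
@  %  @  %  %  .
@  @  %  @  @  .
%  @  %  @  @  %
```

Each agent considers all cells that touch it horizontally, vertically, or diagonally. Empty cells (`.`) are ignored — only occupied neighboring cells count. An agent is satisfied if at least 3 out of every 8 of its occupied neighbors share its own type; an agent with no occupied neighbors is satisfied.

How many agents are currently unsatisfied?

10

Row 1: (1,1)% 0/3 not · (1,2)@ 4/5 satisfied · (1,3)@ 4/4 satisfied · (1,5)% 0/2 not · (1,6)@ 0/1 not
Row 2: (2,1)@ 3/4 satisfied · (2,2)@ 5/7 satisfied · (2,3)@ 5/7 satisfied · (2,4)@ 2/6 not
Row 3: (3,2)@ 5/6 satisfied · (3,3)% 1/8 not · (3,4)% 3/7 satisfied · (3,5)% 4/6 satisfied · (3,6)% 3/3 satisfied
Row 4: (4,2)@ 4/6 satisfied · (4,3)@ 4/8 satisfied · (4,4)@ 2/8 not · (4,5)% 6/7 satisfied · (4,6)% 4/4 satisfied
Row 5: (5,1)@ 3/4 satisfied · (5,2)% 1/7 not · (5,3)@ 5/8 satisfied · (5,4)% 3/8 satisfied · (5,5)% 3/6 satisfied
Row 6: (6,1)@ 3/5 satisfied · (6,2)@ 4/8 satisfied · (6,3)% 3/8 satisfied · (6,4)@ 4/8 satisfied · (6,5)@ 3/6 satisfied
Row 7: (7,1)% 0/3 not · (7,2)@ 2/5 satisfied · (7,3)% 1/5 not · (7,4)@ 3/5 satisfied · (7,5)@ 3/4 satisfied · (7,6)% 0/2 not
Unsatisfied: (1,1), (1,5), (1,6), (2,4), (3,3), (4,4), (5,2), (7,1), (7,3), (7,6) — 10 in total.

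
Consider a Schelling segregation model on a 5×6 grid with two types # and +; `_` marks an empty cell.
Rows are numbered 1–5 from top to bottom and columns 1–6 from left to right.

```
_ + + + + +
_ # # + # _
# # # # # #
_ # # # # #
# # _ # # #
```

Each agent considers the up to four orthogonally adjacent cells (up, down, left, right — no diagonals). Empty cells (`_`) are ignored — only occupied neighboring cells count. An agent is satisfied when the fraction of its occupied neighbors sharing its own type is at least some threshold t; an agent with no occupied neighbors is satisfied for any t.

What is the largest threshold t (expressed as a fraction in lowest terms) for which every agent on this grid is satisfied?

Row 1: (1,2)+ 1/2 · (1,3)+ 2/3 · (1,4)+ 3/3 · (1,5)+ 2/3 · (1,6)+ 1/1
Row 2: (2,2)# 2/3 · (2,3)# 2/4 · (2,4)+ 1/4 · (2,5)# 1/3
Row 3: (3,1)# 1/1 · (3,2)# 4/4 · (3,3)# 4/4 · (3,4)# 3/4 · (3,5)# 4/4 · (3,6)# 2/2
Row 4: (4,2)# 3/3 · (4,3)# 3/3 · (4,4)# 4/4 · (4,5)# 4/4 · (4,6)# 3/3
Row 5: (5,1)# 1/1 · (5,2)# 2/2 · (5,4)# 2/2 · (5,5)# 3/3 · (5,6)# 2/2
The smallest same-type fraction is 1/4 at (2,4), which reduces to 1/4. Any threshold above that leaves this agent unsatisfied.

1/4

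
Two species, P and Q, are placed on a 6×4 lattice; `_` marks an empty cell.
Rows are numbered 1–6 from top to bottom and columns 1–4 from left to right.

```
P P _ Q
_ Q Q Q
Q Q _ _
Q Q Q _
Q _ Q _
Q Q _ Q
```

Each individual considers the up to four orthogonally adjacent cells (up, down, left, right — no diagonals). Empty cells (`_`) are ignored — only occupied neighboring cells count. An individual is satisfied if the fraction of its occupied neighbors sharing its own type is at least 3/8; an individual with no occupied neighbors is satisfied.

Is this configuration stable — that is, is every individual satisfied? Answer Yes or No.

Yes

(1,1)P 1/1 ok
(1,2)P 1/2 ok
(1,4)Q 1/1 ok
(2,2)Q 2/3 ok
(2,3)Q 2/2 ok
(2,4)Q 2/2 ok
(3,1)Q 2/2 ok
(3,2)Q 3/3 ok
(4,1)Q 3/3 ok
(4,2)Q 3/3 ok
(4,3)Q 2/2 ok
(5,1)Q 2/2 ok
(5,3)Q 1/1 ok
(6,1)Q 2/2 ok
(6,2)Q 1/1 ok
(6,4)Q 0/0 ok
All meet the threshold, so the configuration is stable.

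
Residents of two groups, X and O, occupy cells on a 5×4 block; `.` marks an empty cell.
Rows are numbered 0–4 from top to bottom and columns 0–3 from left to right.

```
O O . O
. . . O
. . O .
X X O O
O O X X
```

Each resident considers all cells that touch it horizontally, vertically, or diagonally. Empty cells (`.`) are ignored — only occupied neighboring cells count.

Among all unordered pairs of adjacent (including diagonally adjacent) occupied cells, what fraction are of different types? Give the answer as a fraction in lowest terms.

1/2

Scan each occupied cell's neighbors to the right and below (and the two forward diagonals) so each pair is counted once.
Row 0: O(0,0)–O(0,1)= O(0,3)–O(1,3)=  → 0/2 unlike.
Row 1: O(1,3)–O(2,2)=  → 0/1 unlike.
Row 2: O(2,2)–O(3,2)= O(2,2)–O(3,3)= O(2,2)–X(3,1)≠  → 1/3 unlike.
Row 3: X(3,0)–X(3,1)= X(3,0)–O(4,0)≠ X(3,0)–O(4,1)≠ X(3,1)–O(3,2)≠ X(3,1)–O(4,1)≠ X(3,1)–X(4,2)= X(3,1)–O(4,0)≠ O(3,2)–O(3,3)= O(3,2)–X(4,2)≠ O(3,2)–X(4,3)≠ O(3,2)–O(4,1)= O(3,3)–X(4,3)≠ O(3,3)–X(4,2)≠  → 9/13 unlike.
Row 4: O(4,0)–O(4,1)= O(4,1)–X(4,2)≠ X(4,2)–X(4,3)=  → 1/3 unlike.
Total adjacent occupied pairs: 22; unlike-type pairs: 11.
11/22 reduces to 1/2.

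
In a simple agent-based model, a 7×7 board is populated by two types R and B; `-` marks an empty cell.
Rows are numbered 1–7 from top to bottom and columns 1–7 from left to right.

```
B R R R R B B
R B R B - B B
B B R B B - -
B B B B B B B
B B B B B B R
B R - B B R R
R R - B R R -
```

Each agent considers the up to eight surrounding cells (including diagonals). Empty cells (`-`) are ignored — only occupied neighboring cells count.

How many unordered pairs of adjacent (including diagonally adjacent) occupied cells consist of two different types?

40

Scan each occupied cell's neighbors to the right and below (and the two forward diagonals) so each pair is counted once.
Row 1: B(1,1)–R(1,2)≠ B(1,1)–R(2,1)≠ B(1,1)–B(2,2)= R(1,2)–R(1,3)= R(1,2)–B(2,2)≠ R(1,2)–R(2,3)= R(1,2)–R(2,1)= R(1,3)–R(1,4)= R(1,3)–R(2,3)= R(1,3)–B(2,4)≠ R(1,3)–B(2,2)≠ R(1,4)–R(1,5)= R(1,4)–B(2,4)≠ R(1,4)–R(2,3)= R(1,5)–B(1,6)≠ R(1,5)–B(2,6)≠ R(1,5)–B(2,4)≠ B(1,6)–B(1,7)= B(1,6)–B(2,6)= B(1,6)–B(2,7)= B(1,7)–B(2,7)= B(1,7)–B(2,6)=  → 9/22 unlike.
Row 2: R(2,1)–B(2,2)≠ R(2,1)–B(3,1)≠ R(2,1)–B(3,2)≠ B(2,2)–R(2,3)≠ B(2,2)–B(3,2)= B(2,2)–R(3,3)≠ B(2,2)–B(3,1)= R(2,3)–B(2,4)≠ R(2,3)–R(3,3)= R(2,3)–B(3,4)≠ R(2,3)–B(3,2)≠ B(2,4)–B(3,4)= B(2,4)–B(3,5)= B(2,4)–R(3,3)≠ B(2,6)–B(2,7)= B(2,6)–B(3,5)=  → 9/16 unlike.
Row 3: B(3,1)–B(3,2)= B(3,1)–B(4,1)= B(3,1)–B(4,2)= B(3,2)–R(3,3)≠ B(3,2)–B(4,2)= B(3,2)–B(4,3)= B(3,2)–B(4,1)= R(3,3)–B(3,4)≠ R(3,3)–B(4,3)≠ R(3,3)–B(4,4)≠ R(3,3)–B(4,2)≠ B(3,4)–B(3,5)= B(3,4)–B(4,4)= B(3,4)–B(4,5)= B(3,4)–B(4,3)= B(3,5)–B(4,5)= B(3,5)–B(4,6)= B(3,5)–B(4,4)=  → 5/18 unlike.
Row 4: B(4,1)–B(4,2)= B(4,1)–B(5,1)= B(4,1)–B(5,2)= B(4,2)–B(4,3)= B(4,2)–B(5,2)= B(4,2)–B(5,3)= B(4,2)–B(5,1)= B(4,3)–B(4,4)= B(4,3)–B(5,3)= B(4,3)–B(5,4)= B(4,3)–B(5,2)= B(4,4)–B(4,5)= B(4,4)–B(5,4)= B(4,4)–B(5,5)= B(4,4)–B(5,3)= B(4,5)–B(4,6)= B(4,5)–B(5,5)= B(4,5)–B(5,6)= B(4,5)–B(5,4)= B(4,6)–B(4,7)= B(4,6)–B(5,6)= B(4,6)–R(5,7)≠ B(4,6)–B(5,5)= B(4,7)–R(5,7)≠ B(4,7)–B(5,6)=  → 2/25 unlike.
Row 5: B(5,1)–B(5,2)= B(5,1)–B(6,1)= B(5,1)–R(6,2)≠ B(5,2)–B(5,3)= B(5,2)–R(6,2)≠ B(5,2)–B(6,1)= B(5,3)–B(5,4)= B(5,3)–B(6,4)= B(5,3)–R(6,2)≠ B(5,4)–B(5,5)= B(5,4)–B(6,4)= B(5,4)–B(6,5)= B(5,5)–B(5,6)= B(5,5)–B(6,5)= B(5,5)–R(6,6)≠ B(5,5)–B(6,4)= B(5,6)–R(5,7)≠ B(5,6)–R(6,6)≠ B(5,6)–R(6,7)≠ B(5,6)–B(6,5)= R(5,7)–R(6,7)= R(5,7)–R(6,6)=  → 7/22 unlike.
Row 6: B(6,1)–R(6,2)≠ B(6,1)–R(7,1)≠ B(6,1)–R(7,2)≠ R(6,2)–R(7,2)= R(6,2)–R(7,1)= B(6,4)–B(6,5)= B(6,4)–B(7,4)= B(6,4)–R(7,5)≠ B(6,5)–R(6,6)≠ B(6,5)–R(7,5)≠ B(6,5)–R(7,6)≠ B(6,5)–B(7,4)= R(6,6)–R(6,7)= R(6,6)–R(7,6)= R(6,6)–R(7,5)= R(6,7)–R(7,6)=  → 7/16 unlike.
Row 7: R(7,1)–R(7,2)= B(7,4)–R(7,5)≠ R(7,5)–R(7,6)=  → 1/3 unlike.
Total adjacent occupied pairs: 122; unlike-type pairs: 40.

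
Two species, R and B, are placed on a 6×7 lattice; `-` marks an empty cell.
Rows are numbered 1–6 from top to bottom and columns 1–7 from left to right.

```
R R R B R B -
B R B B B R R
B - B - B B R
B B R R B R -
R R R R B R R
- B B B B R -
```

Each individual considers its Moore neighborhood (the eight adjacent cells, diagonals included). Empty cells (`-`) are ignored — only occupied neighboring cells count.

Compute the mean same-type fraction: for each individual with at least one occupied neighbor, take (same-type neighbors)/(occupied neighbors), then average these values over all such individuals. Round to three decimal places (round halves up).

0.492

(1,1)R 2/3
(1,2)R 3/5
(1,3)R 2/5
(1,4)B 3/5
(1,5)R 1/5
(1,6)B 1/4
(2,1)B 1/4
(2,2)R 3/7
(2,3)B 3/6
(2,4)B 5/7
(2,5)B 5/7
(2,6)R 3/7
(2,7)R 2/4
(3,1)B 3/4
(3,3)B 3/6
(3,5)B 4/7
(3,6)B 3/7
(3,7)R 3/4
(4,1)B 2/4
(4,2)B 3/7
(4,3)R 4/6
(4,4)R 3/7
(4,5)B 3/7
(4,6)R 3/7
(5,1)R 1/4
(5,2)R 3/7
(5,3)R 4/8
(5,4)R 3/8
(5,5)B 3/8
(5,6)R 3/6
(5,7)R 3/3
(6,2)B 1/4
(6,3)B 2/5
(6,4)B 3/5
(6,5)B 2/5
(6,6)R 2/4
Sum over 36 individuals: 2/3 + 3/5 + 2/5 + 3/5 + 1/5 + 1/4 + 1/4 + 3/7 + 3/6 + 5/7 + 5/7 + 3/7 + 2/4 + 3/4 + 3/6 + 4/7 + 3/7 + 3/4 + 2/4 + 3/7 + 4/6 + 3/7 + 3/7 + 3/7 + 1/4 + 3/7 + 4/8 + 3/8 + 3/8 + 3/6 + 3/3 + 1/4 + 2/5 + 3/5 + 2/5 + 2/4 = 7439/420; mean = 7439/420 ÷ 36 = 7439/15120 = 0.491997… → 0.492.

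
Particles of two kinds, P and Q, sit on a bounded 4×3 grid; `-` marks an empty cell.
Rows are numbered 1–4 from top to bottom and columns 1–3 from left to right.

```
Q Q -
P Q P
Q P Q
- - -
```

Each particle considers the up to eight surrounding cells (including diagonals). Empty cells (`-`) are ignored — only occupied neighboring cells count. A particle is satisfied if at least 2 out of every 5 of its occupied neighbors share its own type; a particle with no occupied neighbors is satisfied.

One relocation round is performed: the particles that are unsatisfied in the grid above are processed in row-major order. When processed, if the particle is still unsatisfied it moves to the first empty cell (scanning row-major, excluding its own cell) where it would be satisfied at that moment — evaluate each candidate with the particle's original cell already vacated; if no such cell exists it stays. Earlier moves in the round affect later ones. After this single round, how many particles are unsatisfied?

0

Initially unsatisfied (in order): (2,1), (2,3), (3,1), (3,3).
  (2,1) → (4,1).
  (2,3) → (4,2).
  (3,1) → (1,3).
  (3,3) → (2,1).
Resulting grid:
Q Q Q
Q Q -
- P -
P P -
All satisfied now.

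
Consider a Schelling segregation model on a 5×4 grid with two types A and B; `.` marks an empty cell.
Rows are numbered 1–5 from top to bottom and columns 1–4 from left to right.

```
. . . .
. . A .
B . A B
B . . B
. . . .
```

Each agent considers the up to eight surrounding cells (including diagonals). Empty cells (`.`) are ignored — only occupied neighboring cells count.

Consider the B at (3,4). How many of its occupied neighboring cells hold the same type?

1

Occupied neighbors of (3,4): (2,3)=A, (3,3)=A, (4,4)=B.
Same type (B): 1 of 3.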